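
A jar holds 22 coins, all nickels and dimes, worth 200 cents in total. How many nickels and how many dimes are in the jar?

nickels: 4, dimes: 18

Let n = nickels, d = dimes.
  n + d = 22
  5n + 10d = 200
Row-reduce the augmented matrix:
R2 ← R2 − 5·R1.
R2 ← R2 / (5).
R1 ← R1 − 1·R2.
Reading off the reduced rows gives n = 4, d = 18.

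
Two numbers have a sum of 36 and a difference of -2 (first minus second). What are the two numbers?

first number: 17, second number: 19

Let x = first number, y = second number.
  x + y = 36
  x - y = -2
From equation 1: x = 36 − y.
Substitute into equation 2 and solve: y = 19.
Then x = 17.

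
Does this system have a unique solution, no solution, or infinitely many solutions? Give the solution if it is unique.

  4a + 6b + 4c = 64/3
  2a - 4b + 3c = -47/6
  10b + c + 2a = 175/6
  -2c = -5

a = -5/3, b = 3, c = 5/2

Row-reduce the augmented matrix:
R1 ← R1 / (4).
R2 ← R2 − 2·R1.
R3 ← R3 − 2·R1.
R2 ← R2 / (-7).
R1 ← R1 − 3/2·R2.
R3 ← R3 − 7·R2.
Swap R3 and R4.
R3 ← R3 / (-2).
R1 ← R1 − 17/14·R3.
R2 ← R2 + 1/7·R3.
R4 reduces to 0 = 0, so the extra equation is consistent.
Reading off the reduced rows gives a = -5/3, b = 3, c = 5/2.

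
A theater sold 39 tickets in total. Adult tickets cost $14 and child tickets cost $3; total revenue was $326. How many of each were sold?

adult tickets: 19, child tickets: 20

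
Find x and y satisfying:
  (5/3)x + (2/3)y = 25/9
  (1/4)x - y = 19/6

x = 8/3, y = -5/2

Row-reduce the augmented matrix:
R1 ← R1 / (5/3).
R2 ← R2 − 1/4·R1.
R2 ← R2 / (-11/10).
R1 ← R1 − 2/5·R2.
Reading off the reduced rows gives x = 8/3, y = -5/2.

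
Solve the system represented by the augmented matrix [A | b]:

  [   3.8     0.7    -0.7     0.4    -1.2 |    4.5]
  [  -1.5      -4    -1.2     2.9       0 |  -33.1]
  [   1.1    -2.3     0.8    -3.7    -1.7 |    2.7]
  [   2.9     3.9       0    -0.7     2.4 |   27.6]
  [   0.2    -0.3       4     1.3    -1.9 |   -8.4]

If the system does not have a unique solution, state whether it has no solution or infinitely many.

Row-reduce the augmented matrix:
R1 ← R1 / (19/5).
R2 ← R2 + 3/2·R1.
R3 ← R3 − 11/10·R1.
R4 ← R4 − 29/10·R1.
R5 ← R5 − 1/5·R1.
R2 ← R2 / (-283/76).
R1 ← R1 − 7/38·R2.
R3 ← R3 + 951/380·R2.
R4 ← R4 − 1279/380·R2.
R5 ← R5 + 32/95·R2.
R3 ← R3 / (28227/14150).
R1 ← R1 + 364/1415·R3.
R2 ← R2 − 561/1415·R3.
R4 ← R4 + 11323/14150·R3.
R5 ← R5 − 59011/14150·R3.
R4 ← R4 / (-84166/141135).
R1 ← R1 + 14129/28227·R4.
R2 ← R2 − 3252/9409·R4.
R3 ← R3 + 83074/28227·R4.
R5 ← R5 − 3747437/282270·R4.
R5 ← R5 / (93284347/1683320).
R1 ← R1 + 428927/168332·R5.
R2 ← R2 − 74314/42083·R5.
R3 ← R3 + 1070741/84166·R5.
R4 ← R4 + 697981/168332·R5.
Reading off the reduced rows gives x_1 = 1, x_2 = 5, x_3 = 0, x_4 = -4, x_5 = 1.

x_1 = 1, x_2 = 5, x_3 = 0, x_4 = -4, x_5 = 1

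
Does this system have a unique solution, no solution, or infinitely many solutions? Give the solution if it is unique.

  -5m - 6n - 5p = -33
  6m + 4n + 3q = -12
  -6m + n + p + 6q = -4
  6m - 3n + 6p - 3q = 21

m = -2, n = 3, p = 5, q = -4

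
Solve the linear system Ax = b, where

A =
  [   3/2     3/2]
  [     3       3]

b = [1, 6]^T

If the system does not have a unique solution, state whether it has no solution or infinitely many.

no solution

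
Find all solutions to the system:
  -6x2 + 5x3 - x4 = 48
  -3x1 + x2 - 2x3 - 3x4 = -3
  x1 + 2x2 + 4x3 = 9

infinitely many solutions

Row-reduce:
Swap R1 and R2.
R1 ← R1 / (-3).
R3 ← R3 − 1·R1.
R2 ← R2 / (-6).
R1 ← R1 + 1/3·R2.
R3 ← R3 − 7/3·R2.
R3 ← R3 / (95/18).
R1 ← R1 − 7/18·R3.
R2 ← R2 + 5/6·R3.
Rank is 3 with 4 unknowns, leaving x4 free.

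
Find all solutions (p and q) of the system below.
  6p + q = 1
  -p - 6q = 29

p = 1, q = -5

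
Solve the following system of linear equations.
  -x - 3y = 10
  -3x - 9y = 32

Row-reduce:
R1 ← R1 / (-1).
R2 ← R2 + 3·R1.
Row 2 reduces to 0 = 2, a contradiction. The system is inconsistent.

no solution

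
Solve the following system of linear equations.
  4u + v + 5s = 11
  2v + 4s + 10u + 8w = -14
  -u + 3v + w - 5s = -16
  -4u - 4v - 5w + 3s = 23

infinitely many solutions

Row-reduce:
R1 ← R1 / (4).
R2 ← R2 − 10·R1.
R3 ← R3 + 1·R1.
R4 ← R4 + 4·R1.
R2 ← R2 / (-1/2).
R1 ← R1 − 1/4·R2.
R3 ← R3 − 13/4·R2.
R4 ← R4 + 3·R2.
R3 ← R3 / (53).
R1 ← R1 − 4·R3.
R2 ← R2 + 16·R3.
R4 ← R4 + 53·R3.
Rank is 3 with 4 unknowns, leaving s free.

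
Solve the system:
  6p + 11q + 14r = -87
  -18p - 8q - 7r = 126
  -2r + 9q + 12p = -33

p = -6, q = 3, r = -6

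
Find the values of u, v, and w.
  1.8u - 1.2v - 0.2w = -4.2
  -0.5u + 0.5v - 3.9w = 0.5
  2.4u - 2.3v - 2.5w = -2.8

Row-reduce the augmented matrix:
R1 ← R1 / (9/5).
R2 ← R2 + 1/2·R1.
R3 ← R3 − 12/5·R1.
R2 ← R2 / (1/6).
R1 ← R1 + 2/3·R2.
R3 ← R3 + 7/10·R2.
R3 ← R3 / (-2827/150).
R1 ← R1 + 239/15·R3.
R2 ← R2 + 356/15·R3.
Reading off the reduced rows gives u = -5, v = -4, w = 0.

u = -5, v = -4, w = 0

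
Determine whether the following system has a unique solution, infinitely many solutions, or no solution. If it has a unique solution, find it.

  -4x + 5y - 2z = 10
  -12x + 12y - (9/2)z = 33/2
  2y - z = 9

Row-reduce:
R1 ← R1 / (-4).
R2 ← R2 + 12·R1.
R2 ← R2 / (-3).
R1 ← R1 + 5/4·R2.
R3 ← R3 − 2·R2.
Rank is 2 with 3 unknowns, leaving z free.

infinitely many solutions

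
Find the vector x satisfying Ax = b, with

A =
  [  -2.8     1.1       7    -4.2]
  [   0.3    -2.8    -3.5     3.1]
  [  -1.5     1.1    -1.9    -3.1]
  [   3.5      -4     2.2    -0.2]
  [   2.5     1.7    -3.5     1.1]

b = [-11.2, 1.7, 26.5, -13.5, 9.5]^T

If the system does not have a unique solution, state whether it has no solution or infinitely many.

x_1 = -1, x_2 = 0, x_3 = -5, x_4 = -5

Row-reduce the augmented matrix:
R1 ← R1 / (-14/5).
R2 ← R2 − 3/10·R1.
R3 ← R3 + 3/2·R1.
R4 ← R4 − 7/2·R1.
R5 ← R5 − 5/2·R1.
R2 ← R2 / (-751/280).
R1 ← R1 + 11/28·R2.
R3 ← R3 − 143/280·R2.
R4 ← R4 + 21/8·R2.
R5 ← R5 − 751/280·R2.
R3 ← R3 / (-23182/3755).
R1 ← R1 + 1575/751·R3.
R2 ← R2 − 770/751·R3.
R4 ← R4 − 102447/7510·R3.
R4 ← R4 / (-2041583/231820).
R1 ← R1 − 28495/23182·R4.
R2 ← R2 + 12117/11591·R4.
R3 ← R3 − 1297/23182·R4.
R5 reduces to 0 = 0, so the extra equation is consistent.
Reading off the reduced rows gives x_1 = -1, x_2 = 0, x_3 = -5, x_4 = -5.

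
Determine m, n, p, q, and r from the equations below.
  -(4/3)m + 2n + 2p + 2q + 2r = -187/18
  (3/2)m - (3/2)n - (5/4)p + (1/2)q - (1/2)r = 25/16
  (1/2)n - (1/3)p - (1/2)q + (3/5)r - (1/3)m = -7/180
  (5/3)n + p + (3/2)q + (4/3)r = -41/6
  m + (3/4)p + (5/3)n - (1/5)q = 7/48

m = 2/3, n = -1/2, p = -1/4, q = -5/2, r = -3/2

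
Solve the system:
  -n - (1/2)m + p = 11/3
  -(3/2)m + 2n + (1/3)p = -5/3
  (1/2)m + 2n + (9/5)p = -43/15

m = -4/3, n = -2, p = 1

Row-reduce the augmented matrix:
R1 ← R1 / (-1/2).
R2 ← R2 + 3/2·R1.
R3 ← R3 − 1/2·R1.
R2 ← R2 / (5).
R1 ← R1 − 2·R2.
R3 ← R3 − 1·R2.
R3 ← R3 / (10/3).
R1 ← R1 + 14/15·R3.
R2 ← R2 + 8/15·R3.
Reading off the reduced rows gives m = -4/3, n = -2, p = 1.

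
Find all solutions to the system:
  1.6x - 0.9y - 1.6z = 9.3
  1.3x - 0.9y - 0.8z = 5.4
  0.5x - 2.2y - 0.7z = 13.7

x = -3, y = -5, z = -6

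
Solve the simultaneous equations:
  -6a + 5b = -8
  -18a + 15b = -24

infinitely many solutions

Row-reduce:
R1 ← R1 / (-6).
R2 ← R2 + 18·R1.
Rank is 1 with 2 unknowns, leaving b free.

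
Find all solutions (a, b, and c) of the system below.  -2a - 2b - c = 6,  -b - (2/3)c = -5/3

infinitely many solutions

Row-reduce:
R1 ← R1 / (-2).
R2 ← R2 / (-1).
R1 ← R1 − 1·R2.
Rank is 2 with 3 unknowns, leaving c free.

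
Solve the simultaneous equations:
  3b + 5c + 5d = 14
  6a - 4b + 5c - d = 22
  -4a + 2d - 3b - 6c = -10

infinitely many solutions

Row-reduce:
Swap R1 and R2.
R1 ← R1 / (6).
R3 ← R3 + 4·R1.
R2 ← R2 / (3).
R1 ← R1 + 2/3·R2.
R3 ← R3 + 17/3·R2.
R3 ← R3 / (61/9).
R1 ← R1 − 35/18·R3.
R2 ← R2 − 5/3·R3.
Rank is 3 with 4 unknowns, leaving d free.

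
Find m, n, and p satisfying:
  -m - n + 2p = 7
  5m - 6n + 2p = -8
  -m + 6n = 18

m = 0, n = 3, p = 5

Row-reduce the augmented matrix:
R1 ← R1 / (-1).
R2 ← R2 − 5·R1.
R3 ← R3 + 1·R1.
R2 ← R2 / (-11).
R1 ← R1 − 1·R2.
R3 ← R3 − 7·R2.
R3 ← R3 / (62/11).
R1 ← R1 + 10/11·R3.
R2 ← R2 + 12/11·R3.
Reading off the reduced rows gives m = 0, n = 3, p = 5.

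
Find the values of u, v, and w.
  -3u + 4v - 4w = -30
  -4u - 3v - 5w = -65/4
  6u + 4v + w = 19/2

Row-reduce the augmented matrix:
R1 ← R1 / (-3).
R2 ← R2 + 4·R1.
R3 ← R3 − 6·R1.
R2 ← R2 / (-25/3).
R1 ← R1 + 4/3·R2.
R3 ← R3 − 12·R2.
R3 ← R3 / (-163/25).
R1 ← R1 − 32/25·R3.
R2 ← R2 + 1/25·R3.
Reading off the reduced rows gives u = 3, v = -11/4, w = 5/2.

u = 3, v = -11/4, w = 5/2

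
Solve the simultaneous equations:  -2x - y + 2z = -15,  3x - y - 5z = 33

Row-reduce:
R1 ← R1 / (-2).
R2 ← R2 − 3·R1.
R2 ← R2 / (-5/2).
R1 ← R1 − 1/2·R2.
Rank is 2 with 3 unknowns, leaving z free.

infinitely many solutions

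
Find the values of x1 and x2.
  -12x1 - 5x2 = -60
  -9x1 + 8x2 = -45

x1 = 5, x2 = 0

Row-reduce the augmented matrix:
R1 ← R1 / (-12).
R2 ← R2 + 9·R1.
R2 ← R2 / (47/4).
R1 ← R1 − 5/12·R2.
Reading off the reduced rows gives x1 = 5, x2 = 0.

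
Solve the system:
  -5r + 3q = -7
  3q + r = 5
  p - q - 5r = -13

p = -2, q = 1, r = 2

Row-reduce the augmented matrix:
Swap R1 and R3.
R2 ← R2 / (3).
R1 ← R1 + 1·R2.
R3 ← R3 − 3·R2.
R3 ← R3 / (-6).
R1 ← R1 + 14/3·R3.
R2 ← R2 − 1/3·R3.
Reading off the reduced rows gives p = -2, q = 1, r = 2.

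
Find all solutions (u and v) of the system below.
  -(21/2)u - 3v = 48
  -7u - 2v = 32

infinitely many solutions

Row-reduce:
R1 ← R1 / (-21/2).
R2 ← R2 + 7·R1.
Rank is 1 with 2 unknowns, leaving v free.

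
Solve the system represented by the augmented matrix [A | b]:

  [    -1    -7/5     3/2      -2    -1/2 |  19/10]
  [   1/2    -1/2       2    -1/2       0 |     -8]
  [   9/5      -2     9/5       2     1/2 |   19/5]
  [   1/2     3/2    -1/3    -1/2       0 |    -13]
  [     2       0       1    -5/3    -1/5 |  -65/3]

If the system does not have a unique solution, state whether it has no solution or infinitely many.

x_1 = -6, x_2 = -6, x_3 = -3, x_4 = 4, x_5 = 0

Row-reduce the augmented matrix:
R1 ← R1 / (-1).
R2 ← R2 − 1/2·R1.
R3 ← R3 − 9/5·R1.
R4 ← R4 − 1/2·R1.
R5 ← R5 − 2·R1.
R2 ← R2 / (-6/5).
R1 ← R1 − 7/5·R2.
R3 ← R3 + 113/25·R2.
R4 ← R4 − 4/5·R2.
R5 ← R5 + 14/5·R2.
R3 ← R3 / (-703/120).
R1 ← R1 − 41/24·R3.
R2 ← R2 + 55/24·R3.
R4 ← R4 − 9/4·R3.
R5 ← R5 + 29/12·R3.
R4 ← R4 / (-664/703).
R1 ← R1 − 1006/703·R4.
R2 ← R2 + 235/703·R4.
R3 ← R3 + 486/703·R4.
R5 ← R5 + 8093/2109·R4.
R5 ← R5 / (28/3735).
R1 ← R1 − 25/498·R5.
R2 ← R2 − 35/498·R5.
R3 ← R3 − 5/83·R5.
R4 ← R4 − 55/249·R5.
Reading off the reduced rows gives x_1 = -6, x_2 = -6, x_3 = -3, x_4 = 4, x_5 = 0.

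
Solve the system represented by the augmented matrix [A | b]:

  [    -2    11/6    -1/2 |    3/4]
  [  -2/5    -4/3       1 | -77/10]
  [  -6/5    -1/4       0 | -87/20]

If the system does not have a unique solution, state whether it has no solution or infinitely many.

x_1 = 3, x_2 = 3, x_3 = -5/2

Row-reduce the augmented matrix:
R1 ← R1 / (-2).
R2 ← R2 + 2/5·R1.
R3 ← R3 + 6/5·R1.
R2 ← R2 / (-17/10).
R1 ← R1 + 11/12·R2.
R3 ← R3 + 27/20·R2.
R3 ← R3 / (-39/68).
R1 ← R1 + 35/102·R3.
R2 ← R2 + 11/17·R3.
Reading off the reduced rows gives x_1 = 3, x_2 = 3, x_3 = -5/2.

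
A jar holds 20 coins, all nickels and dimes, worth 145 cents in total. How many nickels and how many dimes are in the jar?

nickels: 11, dimes: 9

Let n = nickels, d = dimes.
  n + d = 20
  5n + 10d = 145
Row-reduce the augmented matrix:
R2 ← R2 − 5·R1.
R2 ← R2 / (5).
R1 ← R1 − 1·R2.
Reading off the reduced rows gives n = 11, d = 9.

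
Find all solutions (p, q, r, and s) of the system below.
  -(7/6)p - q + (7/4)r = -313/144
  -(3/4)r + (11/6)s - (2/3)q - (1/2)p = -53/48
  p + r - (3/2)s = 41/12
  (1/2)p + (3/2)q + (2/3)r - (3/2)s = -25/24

p = 8/3, q = -9/4, r = -3/4, s = -1

Row-reduce the augmented matrix:
R1 ← R1 / (-7/6).
R2 ← R2 + 1/2·R1.
R3 ← R3 − 1·R1.
R4 ← R4 − 1/2·R1.
R2 ← R2 / (-5/21).
R1 ← R1 − 6/7·R2.
R3 ← R3 + 6/7·R2.
R4 ← R4 − 15/14·R2.
R3 ← R3 / (79/10).
R1 ← R1 + 69/10·R3.
R2 ← R2 − 63/10·R3.
R4 ← R4 + 16/3·R3.
R4 ← R4 / (405/316).
R1 ← R1 + 75/158·R4.
R2 ← R2 + 98/79·R4.
R3 ← R3 + 81/79·R4.
Reading off the reduced rows gives p = 8/3, q = -9/4, r = -3/4, s = -1.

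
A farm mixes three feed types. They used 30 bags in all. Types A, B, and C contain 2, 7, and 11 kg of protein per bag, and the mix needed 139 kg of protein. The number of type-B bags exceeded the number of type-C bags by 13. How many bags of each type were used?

Let a = type-A bags, b = type-B bags, c = type-C bags.
  a + b + c = 30
  2a + 7b + 11c = 139
  b - c = 13
Row-reduce the augmented matrix:
R2 ← R2 − 2·R1.
R2 ← R2 / (5).
R1 ← R1 − 1·R2.
R3 ← R3 − 1·R2.
R3 ← R3 / (-14/5).
R1 ← R1 + 4/5·R3.
R2 ← R2 − 9/5·R3.
Reading off the reduced rows gives a = 15, b = 14, c = 1.

type-A bags: 15, type-B bags: 14, type-C bags: 1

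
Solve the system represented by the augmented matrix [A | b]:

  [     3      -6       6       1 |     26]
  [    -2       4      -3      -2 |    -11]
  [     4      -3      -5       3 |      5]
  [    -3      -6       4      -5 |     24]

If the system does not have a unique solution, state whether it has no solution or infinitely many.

x_1 = 4, x_2 = -2, x_3 = 1, x_4 = -4

Row-reduce the augmented matrix:
R1 ← R1 / (3).
R2 ← R2 + 2·R1.
R3 ← R3 − 4·R1.
R4 ← R4 + 3·R1.
Swap R2 and R3.
R2 ← R2 / (5).
R1 ← R1 + 2·R2.
R4 ← R4 + 12·R2.
R1 ← R1 + 16/5·R3.
R2 ← R2 + 13/5·R3.
R4 ← R4 + 106/5·R3.
R4 ← R4 / (-424/15).
R1 ← R1 + 49/15·R4.
R2 ← R2 + 47/15·R4.
R3 ← R3 + 4/3·R4.
Reading off the reduced rows gives x_1 = 4, x_2 = -2, x_3 = 1, x_4 = -4.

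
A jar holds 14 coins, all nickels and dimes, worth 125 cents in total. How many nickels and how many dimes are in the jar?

Let n = nickels, d = dimes.
  n + d = 14
  5n + 10d = 125
From equation 1: n = 14 − d.
Substitute into equation 2 and solve: d = 11.
Then n = 3.

nickels: 3, dimes: 11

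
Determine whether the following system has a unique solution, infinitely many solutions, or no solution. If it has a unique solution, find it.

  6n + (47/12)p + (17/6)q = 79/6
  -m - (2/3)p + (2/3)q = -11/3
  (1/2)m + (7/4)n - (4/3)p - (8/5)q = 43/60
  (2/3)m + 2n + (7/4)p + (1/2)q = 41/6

Row-reduce:
Swap R1 and R2.
R1 ← R1 / (-1).
R3 ← R3 − 1/2·R1.
R4 ← R4 − 2/3·R1.
R2 ← R2 / (6).
R3 ← R3 − 7/4·R2.
R4 ← R4 − 2·R2.
R3 ← R3 / (-809/288).
R1 ← R1 − 2/3·R3.
R2 ← R2 − 47/72·R3.
Rank is 3 with 4 unknowns, leaving q free.

infinitely many solutions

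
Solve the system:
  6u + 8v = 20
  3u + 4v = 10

infinitely many solutions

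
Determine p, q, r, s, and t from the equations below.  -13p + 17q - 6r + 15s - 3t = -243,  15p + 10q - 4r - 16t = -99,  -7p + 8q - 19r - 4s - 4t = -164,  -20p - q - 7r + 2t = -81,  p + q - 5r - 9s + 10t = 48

Row-reduce the augmented matrix:
R1 ← R1 / (-13).
R2 ← R2 − 15·R1.
R3 ← R3 + 7·R1.
R4 ← R4 + 20·R1.
R5 ← R5 − 1·R1.
R2 ← R2 / (385/13).
R1 ← R1 + 17/13·R2.
R3 ← R3 + 15/13·R2.
R4 ← R4 + 353/13·R2.
R5 ← R5 − 30/13·R2.
R3 ← R3 / (-1247/77).
R1 ← R1 + 8/385·R3.
R2 ← R2 + 142/385·R3.
R4 ← R4 + 2997/385·R3.
R5 ← R5 + 355/77·R3.
R4 ← R4 / (-10767/6235).
R1 ← R1 + 2338/6235·R4.
R2 ← R2 − 5263/6235·R4.
R3 ← R3 − 878/1247·R4.
R5 ← R5 + 7418/1247·R4.
R5 ← R5 / (163861/3589).
R1 ← R1 − 5332/3589·R5.
R2 ← R2 + 19150/3589·R5.
R3 ← R3 + 13524/3589·R5.
R4 ← R4 − 20197/3589·R5.
Reading off the reduced rows gives p = 3, q = -6, r = 5, s = -4, t = 4.

p = 3, q = -6, r = 5, s = -4, t = 4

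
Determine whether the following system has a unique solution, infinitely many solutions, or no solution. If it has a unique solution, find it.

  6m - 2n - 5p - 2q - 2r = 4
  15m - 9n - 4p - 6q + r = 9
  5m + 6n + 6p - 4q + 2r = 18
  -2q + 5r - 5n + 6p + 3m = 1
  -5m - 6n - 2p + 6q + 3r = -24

Row-reduce:
R1 ← R1 / (6).
R2 ← R2 − 15·R1.
R3 ← R3 − 5·R1.
R4 ← R4 − 3·R1.
R5 ← R5 + 5·R1.
R2 ← R2 / (-4).
R1 ← R1 + 1/3·R2.
R3 ← R3 − 23/3·R2.
R4 ← R4 + 4·R2.
R5 ← R5 + 23/3·R2.
R3 ← R3 / (635/24).
R1 ← R1 + 37/24·R3.
R2 ← R2 + 17/8·R3.
R5 ← R5 + 539/24·R3.
Swap R4 and R5.
R4 ← R4 / (1678/635).
R1 ← R1 + 316/635·R4.
R2 ← R2 + 58/635·R4.
R3 ← R3 + 102/635·R4.
Rank is 4 with 5 unknowns, leaving r free.

infinitely many solutions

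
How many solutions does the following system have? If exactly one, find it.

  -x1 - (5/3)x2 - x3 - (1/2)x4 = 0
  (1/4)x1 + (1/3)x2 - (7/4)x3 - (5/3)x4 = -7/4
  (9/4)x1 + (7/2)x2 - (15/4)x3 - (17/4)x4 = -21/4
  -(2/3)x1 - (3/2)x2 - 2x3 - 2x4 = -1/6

infinitely many solutions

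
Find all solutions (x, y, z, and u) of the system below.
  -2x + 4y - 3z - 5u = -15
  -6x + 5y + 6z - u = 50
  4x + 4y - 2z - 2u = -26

infinitely many solutions

Row-reduce:
R1 ← R1 / (-2).
R2 ← R2 + 6·R1.
R3 ← R3 − 4·R1.
R2 ← R2 / (-7).
R1 ← R1 + 2·R2.
R3 ← R3 − 12·R2.
R3 ← R3 / (124/7).
R1 ← R1 + 39/14·R3.
R2 ← R2 + 15/7·R3.
Rank is 3 with 4 unknowns, leaving u free.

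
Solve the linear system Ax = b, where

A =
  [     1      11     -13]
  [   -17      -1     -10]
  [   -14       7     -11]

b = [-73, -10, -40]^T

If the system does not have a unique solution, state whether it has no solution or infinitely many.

x_1 = -1, x_2 = -3, x_3 = 3

Row-reduce the augmented matrix:
R2 ← R2 + 17·R1.
R3 ← R3 + 14·R1.
R2 ← R2 / (186).
R1 ← R1 − 11·R2.
R3 ← R3 − 161·R2.
R3 ← R3 / (431/62).
R1 ← R1 − 41/62·R3.
R2 ← R2 + 77/62·R3.
Reading off the reduced rows gives x_1 = -1, x_2 = -3, x_3 = 3.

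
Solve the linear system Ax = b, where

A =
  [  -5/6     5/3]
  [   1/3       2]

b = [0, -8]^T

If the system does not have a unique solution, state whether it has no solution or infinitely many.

x_1 = -6, x_2 = -3

Row-reduce the augmented matrix:
R1 ← R1 / (-5/6).
R2 ← R2 − 1/3·R1.
R2 ← R2 / (8/3).
R1 ← R1 + 2·R2.
Reading off the reduced rows gives x_1 = -6, x_2 = -3.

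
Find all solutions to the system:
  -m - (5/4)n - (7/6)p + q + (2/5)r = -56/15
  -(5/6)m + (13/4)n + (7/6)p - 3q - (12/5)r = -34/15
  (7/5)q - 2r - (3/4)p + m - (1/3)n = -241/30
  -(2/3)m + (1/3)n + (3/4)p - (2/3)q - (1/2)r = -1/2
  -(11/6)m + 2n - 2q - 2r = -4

no solution

Row-reduce:
R1 ← R1 / (-1).
R2 ← R2 + 5/6·R1.
R3 ← R3 − 1·R1.
R4 ← R4 + 2/3·R1.
R5 ← R5 + 11/6·R1.
R2 ← R2 / (103/24).
R1 ← R1 − 5/4·R2.
R3 ← R3 + 19/12·R2.
R4 ← R4 − 7/6·R2.
R5 ← R5 − 103/24·R2.
R3 ← R3 / (-4181/3708).
R1 ← R1 − 56/103·R3.
R2 ← R2 − 154/309·R3.
R4 ← R4 − 3509/3708·R3.
R4 ← R4 / (33619/62715).
R1 ← R1 − 12372/20905·R4.
R2 ← R2 + 9564/20905·R4.
R3 ← R3 + 18276/20905·R4.
Row 5 reduces to 0 = 2, a contradiction. The system is inconsistent.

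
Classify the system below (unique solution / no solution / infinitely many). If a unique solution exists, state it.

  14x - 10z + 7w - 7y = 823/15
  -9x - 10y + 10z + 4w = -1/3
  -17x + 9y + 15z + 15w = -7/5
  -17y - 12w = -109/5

x = 3, y = -3/5, z = 1, w = 8/3

Row-reduce the augmented matrix:
R1 ← R1 / (14).
R2 ← R2 + 9·R1.
R3 ← R3 + 17·R1.
R2 ← R2 / (-29/2).
R1 ← R1 + 1/2·R2.
R3 ← R3 − 1/2·R2.
R4 ← R4 + 17·R2.
R3 ← R3 / (605/203).
R1 ← R1 + 170/203·R3.
R2 ← R2 + 50/203·R3.
R4 ← R4 + 850/203·R3.
R4 ← R4 / (1387/121).
R1 ← R1 − 834/121·R4.
R2 ← R2 − 167/121·R4.
R3 ← R3 − 966/121·R4.
Reading off the reduced rows gives x = 3, y = -3/5, z = 1, w = 8/3.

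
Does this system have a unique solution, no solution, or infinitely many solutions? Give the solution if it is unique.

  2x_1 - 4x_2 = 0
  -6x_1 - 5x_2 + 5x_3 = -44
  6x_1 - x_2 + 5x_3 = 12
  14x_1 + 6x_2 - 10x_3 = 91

no solution

Row-reduce:
R1 ← R1 / (2).
R2 ← R2 + 6·R1.
R3 ← R3 − 6·R1.
R4 ← R4 − 14·R1.
R2 ← R2 / (-17).
R1 ← R1 + 2·R2.
R3 ← R3 − 11·R2.
R4 ← R4 − 34·R2.
R3 ← R3 / (140/17).
R1 ← R1 + 10/17·R3.
R2 ← R2 + 5/17·R3.
Row 4 reduces to 0 = 3, a contradiction. The system is inconsistent.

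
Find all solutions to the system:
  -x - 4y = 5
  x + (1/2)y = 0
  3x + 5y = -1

no solution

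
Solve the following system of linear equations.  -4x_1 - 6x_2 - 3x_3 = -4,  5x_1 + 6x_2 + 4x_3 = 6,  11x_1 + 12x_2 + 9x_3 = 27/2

Row-reduce:
R1 ← R1 / (-4).
R2 ← R2 − 5·R1.
R3 ← R3 − 11·R1.
R2 ← R2 / (-3/2).
R1 ← R1 − 3/2·R2.
R3 ← R3 + 9/2·R2.
Row 3 reduces to 0 = -1/2, a contradiction. The system is inconsistent.

no solution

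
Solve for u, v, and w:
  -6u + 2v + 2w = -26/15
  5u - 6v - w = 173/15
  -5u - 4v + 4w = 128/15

Row-reduce the augmented matrix:
R1 ← R1 / (-6).
R2 ← R2 − 5·R1.
R3 ← R3 + 5·R1.
R2 ← R2 / (-13/3).
R1 ← R1 + 1/3·R2.
R3 ← R3 + 17/3·R2.
R3 ← R3 / (19/13).
R1 ← R1 + 5/13·R3.
R2 ← R2 + 2/13·R3.
Reading off the reduced rows gives u = -4/3, v = -8/3, w = -11/5.

u = -4/3, v = -8/3, w = -11/5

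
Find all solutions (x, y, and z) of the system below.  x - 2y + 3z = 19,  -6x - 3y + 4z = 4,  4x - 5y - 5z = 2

Row-reduce the augmented matrix:
R2 ← R2 + 6·R1.
R3 ← R3 − 4·R1.
R2 ← R2 / (-15).
R1 ← R1 + 2·R2.
R3 ← R3 − 3·R2.
R3 ← R3 / (-63/5).
R1 ← R1 − 1/15·R3.
R2 ← R2 + 22/15·R3.
Reading off the reduced rows gives x = 3, y = -2, z = 4.

x = 3, y = -2, z = 4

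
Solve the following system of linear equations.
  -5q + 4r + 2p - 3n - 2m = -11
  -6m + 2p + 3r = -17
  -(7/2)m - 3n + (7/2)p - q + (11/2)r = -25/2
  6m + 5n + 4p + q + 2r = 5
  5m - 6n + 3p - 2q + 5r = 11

no solution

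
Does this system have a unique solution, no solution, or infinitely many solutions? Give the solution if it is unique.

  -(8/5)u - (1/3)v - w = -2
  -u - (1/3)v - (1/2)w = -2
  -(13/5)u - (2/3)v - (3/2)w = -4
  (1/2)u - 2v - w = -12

u = 0, v = 6, w = 0

Row-reduce the augmented matrix:
R1 ← R1 / (-8/5).
R2 ← R2 + 1·R1.
R3 ← R3 + 13/5·R1.
R4 ← R4 − 1/2·R1.
R2 ← R2 / (-1/8).
R1 ← R1 − 5/24·R2.
R3 ← R3 + 1/8·R2.
R4 ← R4 + 101/48·R2.
Swap R3 and R4.
R3 ← R3 / (-41/12).
R1 ← R1 − 5/6·R3.
R2 ← R2 + 1·R3.
R4 reduces to 0 = 0, so the extra equation is consistent.
Reading off the reduced rows gives u = 0, v = 6, w = 0.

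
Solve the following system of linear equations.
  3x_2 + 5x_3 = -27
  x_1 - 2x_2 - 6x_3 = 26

infinitely many solutions

Row-reduce:
Swap R1 and R2.
R2 ← R2 / (3).
R1 ← R1 + 2·R2.
Rank is 2 with 3 unknowns, leaving x_3 free.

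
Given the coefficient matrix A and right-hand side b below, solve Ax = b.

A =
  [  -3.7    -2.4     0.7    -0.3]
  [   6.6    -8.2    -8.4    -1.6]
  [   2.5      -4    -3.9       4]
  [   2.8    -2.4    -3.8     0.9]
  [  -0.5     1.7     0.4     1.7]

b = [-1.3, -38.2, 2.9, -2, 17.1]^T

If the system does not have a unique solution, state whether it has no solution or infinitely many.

x_1 = -5, x_2 = 6, x_3 = -6, x_4 = 4

Row-reduce the augmented matrix:
R1 ← R1 / (-37/10).
R2 ← R2 − 33/5·R1.
R3 ← R3 − 5/2·R1.
R4 ← R4 − 14/5·R1.
R5 ← R5 + 1/2·R1.
R2 ← R2 / (-2309/185).
R1 ← R1 − 24/37·R2.
R3 ← R3 + 208/37·R2.
R4 ← R4 + 156/37·R2.
R5 ← R5 − 749/370·R2.
R3 ← R3 / (-2378/11545).
R1 ← R1 + 1295/2309·R3.
R2 ← R2 − 1323/2309·R3.
R4 ← R4 + 1973/2309·R3.
R5 ← R5 + 1973/2309·R3.
R4 ← R4 / (-436319/23780).
R1 ← R1 + 61771/4756·R4.
R2 ← R2 − 63775/4756·R4.
R3 ← R3 + 109885/4756·R4.
R5 ← R5 + 436319/23780·R4.
R5 reduces to 0 = 0, so the extra equation is consistent.
Reading off the reduced rows gives x_1 = -5, x_2 = 6, x_3 = -6, x_4 = 4.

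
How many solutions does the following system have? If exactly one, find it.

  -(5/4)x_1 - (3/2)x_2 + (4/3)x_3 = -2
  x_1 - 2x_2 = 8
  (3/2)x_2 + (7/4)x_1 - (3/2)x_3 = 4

x_1 = 4, x_2 = -2, x_3 = 0

Row-reduce the augmented matrix:
R1 ← R1 / (-5/4).
R2 ← R2 − 1·R1.
R3 ← R3 − 7/4·R1.
R2 ← R2 / (-16/5).
R1 ← R1 − 6/5·R2.
R3 ← R3 + 3/5·R2.
R3 ← R3 / (1/6).
R1 ← R1 + 2/3·R3.
R2 ← R2 + 1/3·R3.
Reading off the reduced rows gives x_1 = 4, x_2 = -2, x_3 = 0.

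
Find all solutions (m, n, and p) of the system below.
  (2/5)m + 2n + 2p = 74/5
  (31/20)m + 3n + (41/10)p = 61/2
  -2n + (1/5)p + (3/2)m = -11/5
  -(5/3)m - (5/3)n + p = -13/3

Row-reduce:
R1 ← R1 / (2/5).
R2 ← R2 − 31/20·R1.
R3 ← R3 − 3/2·R1.
R4 ← R4 + 5/3·R1.
R2 ← R2 / (-19/4).
R1 ← R1 − 5·R2.
R3 ← R3 + 19/2·R2.
R4 ← R4 − 20/3·R2.
Swap R3 and R4.
R3 ← R3 / (80/19).
R1 ← R1 − 22/19·R3.
R2 ← R2 − 73/95·R3.
Row 4 reduces to 0 = -4, a contradiction. The system is inconsistent.

no solution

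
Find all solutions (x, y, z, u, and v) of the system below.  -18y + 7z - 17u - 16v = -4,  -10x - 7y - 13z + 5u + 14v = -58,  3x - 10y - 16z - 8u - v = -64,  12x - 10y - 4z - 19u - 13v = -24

infinitely many solutions

Row-reduce:
Swap R1 and R2.
R1 ← R1 / (-10).
R3 ← R3 − 3·R1.
R4 ← R4 − 12·R1.
R2 ← R2 / (-18).
R1 ← R1 − 7/10·R2.
R3 ← R3 + 121/10·R2.
R4 ← R4 + 92/5·R2.
R3 ← R3 / (-4429/180).
R1 ← R1 − 283/180·R3.
R2 ← R2 + 7/18·R3.
R4 ← R4 + 1204/45·R3.
R4 ← R4 / (-101/103).
R1 ← R1 + 3748/4429·R4.
R2 ← R2 − 3838/4429·R4.
R3 ← R3 + 887/4429·R4.
Rank is 4 with 5 unknowns, leaving v free.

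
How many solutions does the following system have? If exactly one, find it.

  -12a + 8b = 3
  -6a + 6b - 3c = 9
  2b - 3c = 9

Row-reduce:
R1 ← R1 / (-12).
R2 ← R2 + 6·R1.
R2 ← R2 / (2).
R1 ← R1 + 2/3·R2.
R3 ← R3 − 2·R2.
Row 3 reduces to 0 = 3/2, a contradiction. The system is inconsistent.

no solution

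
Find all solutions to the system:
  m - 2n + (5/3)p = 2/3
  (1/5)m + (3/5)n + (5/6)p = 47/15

infinitely many solutions

Row-reduce:
R2 ← R2 − 1/5·R1.
R1 ← R1 + 2·R2.
Rank is 2 with 3 unknowns, leaving p free.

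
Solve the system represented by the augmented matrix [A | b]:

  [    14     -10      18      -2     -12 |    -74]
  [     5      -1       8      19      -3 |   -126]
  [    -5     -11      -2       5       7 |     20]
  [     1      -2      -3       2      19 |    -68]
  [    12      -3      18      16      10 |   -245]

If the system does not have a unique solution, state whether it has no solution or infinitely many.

Row-reduce the augmented matrix:
R1 ← R1 / (14).
R2 ← R2 − 5·R1.
R3 ← R3 + 5·R1.
R4 ← R4 − 1·R1.
R5 ← R5 − 12·R1.
R2 ← R2 / (18/7).
R1 ← R1 + 5/7·R2.
R3 ← R3 + 102/7·R2.
R4 ← R4 + 9/7·R2.
R5 ← R5 − 39/7·R2.
R3 ← R3 / (40/3).
R1 ← R1 − 31/18·R3.
R2 ← R2 − 11/18·R3.
R4 ← R4 + 7/2·R3.
R5 ← R5 + 5/6·R3.
R4 ← R4 / (849/20).
R1 ← R1 + 193/20·R4.
R2 ← R2 − 47/20·R4.
R3 ← R3 − 87/10·R4.
R5 ← R5 + 71/4·R4.
R5 ← R5 / (47195/1698).
R1 ← R1 − 2942/849·R5.
R2 ← R2 + 701/566·R5.
R3 ← R3 + 1129/283·R5.
R4 ← R4 − 925/1698·R5.
Reading off the reduced rows gives x_1 = -5, x_2 = -3, x_3 = -5, x_4 = -4, x_5 = -4.

x_1 = -5, x_2 = -3, x_3 = -5, x_4 = -4, x_5 = -4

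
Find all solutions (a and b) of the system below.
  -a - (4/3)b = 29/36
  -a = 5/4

From equation 1: a = -29/36 − 4/3·b.
Substitute into equation 2 and solve: b = 1/3.
Then a = -5/4.

a = -5/4, b = 1/3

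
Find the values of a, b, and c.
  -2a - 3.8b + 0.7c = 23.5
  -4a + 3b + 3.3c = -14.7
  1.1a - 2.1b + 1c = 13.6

a = 0, b = -6, c = 1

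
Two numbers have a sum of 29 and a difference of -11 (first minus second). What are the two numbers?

Let x = first number, y = second number.
  y + x = 29
  x - y = -11
From equation 1: x = 29 − y.
Substitute into equation 2 and solve: y = 20.
Then x = 9.

first number: 9, second number: 20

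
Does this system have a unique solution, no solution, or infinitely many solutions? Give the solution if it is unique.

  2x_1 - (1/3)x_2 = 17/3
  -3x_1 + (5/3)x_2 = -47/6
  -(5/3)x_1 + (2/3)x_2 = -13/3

no solution

Row-reduce:
R1 ← R1 / (2).
R2 ← R2 + 3·R1.
R3 ← R3 + 5/3·R1.
R2 ← R2 / (7/6).
R1 ← R1 + 1/6·R2.
R3 ← R3 − 7/18·R2.
Row 3 reduces to 0 = 1/6, a contradiction. The system is inconsistent.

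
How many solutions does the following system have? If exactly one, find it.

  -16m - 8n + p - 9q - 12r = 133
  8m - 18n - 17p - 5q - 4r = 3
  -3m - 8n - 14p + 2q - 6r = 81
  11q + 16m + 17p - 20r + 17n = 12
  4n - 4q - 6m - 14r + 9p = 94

Row-reduce the augmented matrix:
R1 ← R1 / (-16).
R2 ← R2 − 8·R1.
R3 ← R3 + 3·R1.
R4 ← R4 − 16·R1.
R5 ← R5 + 6·R1.
R2 ← R2 / (-22).
R1 ← R1 − 1/2·R2.
R3 ← R3 + 13/2·R2.
R4 ← R4 − 9·R2.
R5 ← R5 − 7·R2.
R3 ← R3 / (-149/16).
R1 ← R1 + 7/16·R3.
R2 ← R2 − 3/4·R3.
R4 ← R4 − 45/4·R3.
R5 ← R5 − 27/8·R3.
R4 ← R4 / (9767/1639).
R1 ← R1 − 68/1639·R4.
R2 ← R2 − 1565/1639·R4.
R3 ← R3 + 1143/1639·R4.
R5 ← R5 + 2121/1639·R4.
R5 ← R5 / (-205266/9767).
R1 ← R1 − 7990/9767·R5.
R2 ← R2 − 61800/9767·R5.
R3 ← R3 + 41516/9767·R5.
R4 ← R4 + 60728/9767·R5.
Reading off the reduced rows gives m = -5, n = 3, p = -4, q = -1, r = -6.

m = -5, n = 3, p = -4, q = -1, r = -6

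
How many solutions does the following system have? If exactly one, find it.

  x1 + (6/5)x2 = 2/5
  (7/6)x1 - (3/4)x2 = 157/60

x1 = 8/5, x2 = -1

Row-reduce the augmented matrix:
R2 ← R2 − 7/6·R1.
R2 ← R2 / (-43/20).
R1 ← R1 − 6/5·R2.
Reading off the reduced rows gives x1 = 8/5, x2 = -1.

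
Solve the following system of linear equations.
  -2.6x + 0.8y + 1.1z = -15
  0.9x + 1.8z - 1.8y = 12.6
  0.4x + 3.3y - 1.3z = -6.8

x = 6, y = -2, z = 2

Row-reduce the augmented matrix:
R1 ← R1 / (-13/5).
R2 ← R2 − 9/10·R1.
R3 ← R3 − 2/5·R1.
R2 ← R2 / (-99/65).
R1 ← R1 + 4/13·R2.
R3 ← R3 − 89/26·R2.
R3 ← R3 / (1659/440).
R1 ← R1 + 19/22·R3.
R2 ← R2 + 63/44·R3.
Reading off the reduced rows gives x = 6, y = -2, z = 2.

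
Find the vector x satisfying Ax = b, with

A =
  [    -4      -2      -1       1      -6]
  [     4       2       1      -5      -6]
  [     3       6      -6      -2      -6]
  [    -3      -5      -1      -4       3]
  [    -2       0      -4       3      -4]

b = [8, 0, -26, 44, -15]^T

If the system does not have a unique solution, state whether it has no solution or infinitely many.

Row-reduce the augmented matrix:
R1 ← R1 / (-4).
R2 ← R2 − 4·R1.
R3 ← R3 − 3·R1.
R4 ← R4 + 3·R1.
R5 ← R5 + 2·R1.
Swap R2 and R3.
R2 ← R2 / (9/2).
R1 ← R1 − 1/2·R2.
R4 ← R4 + 7/2·R2.
R5 ← R5 − 1·R2.
Swap R3 and R4.
R3 ← R3 / (-11/2).
R1 ← R1 − 1·R3.
R2 ← R2 + 3/2·R3.
R5 ← R5 + 2·R3.
R4 ← R4 / (-4).
R1 ← R1 + 38/33·R4.
R2 ← R2 − 127/99·R4.
R3 ← R3 − 103/99·R4.
R5 ← R5 − 481/99·R4.
R5 ← R5 / (-13).
R1 ← R1 − 6·R5.
R2 ← R2 + 6·R5.
R3 ← R3 + 3·R5.
R4 ← R4 − 3·R5.
Reading off the reduced rows gives x_1 = -4, x_2 = -2, x_3 = 1, x_4 = -5, x_5 = 1.

x_1 = -4, x_2 = -2, x_3 = 1, x_4 = -5, x_5 = 1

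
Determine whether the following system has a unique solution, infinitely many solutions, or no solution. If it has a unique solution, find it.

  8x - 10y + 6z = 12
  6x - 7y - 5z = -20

infinitely many solutions

Row-reduce:
R1 ← R1 / (8).
R2 ← R2 − 6·R1.
R2 ← R2 / (1/2).
R1 ← R1 + 5/4·R2.
Rank is 2 with 3 unknowns, leaving z free.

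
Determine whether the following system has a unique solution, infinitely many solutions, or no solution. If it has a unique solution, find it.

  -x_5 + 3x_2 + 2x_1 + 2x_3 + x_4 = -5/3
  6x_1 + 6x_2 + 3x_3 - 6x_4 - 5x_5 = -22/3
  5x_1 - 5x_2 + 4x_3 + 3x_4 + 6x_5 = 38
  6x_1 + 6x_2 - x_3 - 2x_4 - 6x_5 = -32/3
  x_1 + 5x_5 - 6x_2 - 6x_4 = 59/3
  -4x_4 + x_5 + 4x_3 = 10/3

x_1 = 7/3, x_2 = -3, x_3 = 4/3, x_4 = 2/3, x_5 = 2/3

Row-reduce the augmented matrix:
R1 ← R1 / (2).
R2 ← R2 − 6·R1.
R3 ← R3 − 5·R1.
R4 ← R4 − 6·R1.
R5 ← R5 − 1·R1.
R2 ← R2 / (-3).
R1 ← R1 − 3/2·R2.
R3 ← R3 + 25/2·R2.
R4 ← R4 + 3·R2.
R5 ← R5 + 15/2·R2.
R3 ← R3 / (23/2).
R1 ← R1 + 1/2·R3.
R2 ← R2 − 1·R3.
R4 ← R4 + 4·R3.
R5 ← R5 − 13/2·R3.
R6 ← R6 − 4·R3.
R4 ← R4 / (396/23).
R1 ← R1 + 54/23·R4.
R2 ← R2 + 7/23·R4.
R3 ← R3 − 76/23·R4.
R5 ← R5 + 126/23·R4.
R6 ← R6 + 396/23·R4.
R5 ← R5 / (167/66).
R1 ← R1 + 7/66·R5.
R2 ← R2 + 845/1188·R5.
R3 ← R3 − 158/297·R5.
R4 ← R4 − 335/1188·R5.
R6 reduces to 0 = 0, so the extra equation is consistent.
Reading off the reduced rows gives x_1 = 7/3, x_2 = -3, x_3 = 4/3, x_4 = 2/3, x_5 = 2/3.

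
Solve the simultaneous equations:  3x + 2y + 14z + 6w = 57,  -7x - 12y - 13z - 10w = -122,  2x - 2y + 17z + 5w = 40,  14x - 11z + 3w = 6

Row-reduce the augmented matrix:
R1 ← R1 / (3).
R2 ← R2 + 7·R1.
R3 ← R3 − 2·R1.
R4 ← R4 − 14·R1.
R2 ← R2 / (-22/3).
R1 ← R1 − 2/3·R2.
R3 ← R3 + 10/3·R2.
R4 ← R4 + 28/3·R2.
R3 ← R3 / (-14/11).
R1 ← R1 − 71/11·R3.
R2 ← R2 + 59/22·R3.
R4 ← R4 + 1115/11·R3.
R4 ← R4 / (491/14).
R1 ← R1 + 25/14·R4.
R2 ← R2 − 33/28·R4.
R3 ← R3 − 9/14·R4.
Reading off the reduced rows gives x = 3, y = 6, z = 3, w = -1.

x = 3, y = 6, z = 3, w = -1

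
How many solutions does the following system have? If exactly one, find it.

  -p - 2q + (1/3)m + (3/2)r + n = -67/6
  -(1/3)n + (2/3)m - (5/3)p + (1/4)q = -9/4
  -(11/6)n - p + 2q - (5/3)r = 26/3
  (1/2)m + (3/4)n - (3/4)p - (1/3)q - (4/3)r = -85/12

infinitely many solutions

Row-reduce:
R1 ← R1 / (1/3).
R2 ← R2 − 2/3·R1.
R4 ← R4 − 1/2·R1.
R2 ← R2 / (-7/3).
R1 ← R1 − 3·R2.
R3 ← R3 + 11/6·R2.
R4 ← R4 + 3/4·R2.
R3 ← R3 / (-53/42).
R1 ← R1 + 18/7·R3.
R2 ← R2 + 1/7·R3.
R4 ← R4 − 9/14·R3.
R4 ← R4 / (1573/2544).
R1 ← R1 − 465/212·R4.
R2 ← R2 + 177/106·R4.
R3 ← R3 − 225/212·R4.
Rank is 4 with 5 unknowns, leaving r free.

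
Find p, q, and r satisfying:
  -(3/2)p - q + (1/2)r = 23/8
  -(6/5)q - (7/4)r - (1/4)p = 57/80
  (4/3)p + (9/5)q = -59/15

p = -1/4, q = -2, r = 1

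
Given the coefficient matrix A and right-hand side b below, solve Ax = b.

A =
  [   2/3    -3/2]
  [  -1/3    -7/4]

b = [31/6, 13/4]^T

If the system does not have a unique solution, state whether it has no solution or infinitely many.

x_1 = 5/2, x_2 = -7/3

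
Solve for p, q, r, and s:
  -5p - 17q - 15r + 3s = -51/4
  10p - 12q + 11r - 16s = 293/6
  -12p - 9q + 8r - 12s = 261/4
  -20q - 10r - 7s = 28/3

p = -3/2, q = -5/4, r = 5/2, s = -4/3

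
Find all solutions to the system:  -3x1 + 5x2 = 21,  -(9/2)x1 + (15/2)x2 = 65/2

no solution

Row-reduce:
R1 ← R1 / (-3).
R2 ← R2 + 9/2·R1.
Row 2 reduces to 0 = 1, a contradiction. The system is inconsistent.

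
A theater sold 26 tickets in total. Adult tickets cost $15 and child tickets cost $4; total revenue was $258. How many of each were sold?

Let a = adult tickets, c = child tickets.
  a + c = 26
  15a + 4c = 258
Row-reduce the augmented matrix:
R2 ← R2 − 15·R1.
R2 ← R2 / (-11).
R1 ← R1 − 1·R2.
Reading off the reduced rows gives a = 14, c = 12.

adult tickets: 14, child tickets: 12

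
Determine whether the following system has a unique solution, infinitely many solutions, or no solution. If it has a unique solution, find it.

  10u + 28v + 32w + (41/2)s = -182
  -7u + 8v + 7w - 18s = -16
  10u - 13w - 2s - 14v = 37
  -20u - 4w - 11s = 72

infinitely many solutions

Row-reduce:
R1 ← R1 / (10).
R2 ← R2 + 7·R1.
R3 ← R3 − 10·R1.
R4 ← R4 + 20·R1.
R2 ← R2 / (138/5).
R1 ← R1 − 14/5·R2.
R3 ← R3 + 42·R2.
R4 ← R4 − 56·R2.
R3 ← R3 / (-6/23).
R1 ← R1 − 5/23·R3.
R2 ← R2 − 49/46·R3.
R4 ← R4 − 8/23·R3.
Rank is 3 with 4 unknowns, leaving s free.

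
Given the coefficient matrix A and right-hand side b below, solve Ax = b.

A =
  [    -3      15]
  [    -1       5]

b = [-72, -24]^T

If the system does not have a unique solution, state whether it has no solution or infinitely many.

infinitely many solutions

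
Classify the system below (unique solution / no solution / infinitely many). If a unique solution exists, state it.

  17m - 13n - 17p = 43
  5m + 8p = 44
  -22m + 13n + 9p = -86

no solution

Row-reduce:
R1 ← R1 / (17).
R2 ← R2 − 5·R1.
R3 ← R3 + 22·R1.
R2 ← R2 / (65/17).
R1 ← R1 + 13/17·R2.
R3 ← R3 + 65/17·R2.
Row 3 reduces to 0 = 1, a contradiction. The system is inconsistent.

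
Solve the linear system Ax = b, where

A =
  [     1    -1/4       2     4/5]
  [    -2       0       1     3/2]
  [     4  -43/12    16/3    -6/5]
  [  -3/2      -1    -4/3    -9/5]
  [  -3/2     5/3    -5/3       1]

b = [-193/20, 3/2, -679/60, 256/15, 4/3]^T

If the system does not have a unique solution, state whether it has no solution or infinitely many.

no solution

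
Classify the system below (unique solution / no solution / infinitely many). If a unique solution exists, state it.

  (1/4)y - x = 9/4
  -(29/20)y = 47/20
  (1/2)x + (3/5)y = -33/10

Row-reduce:
R1 ← R1 / (-1).
R3 ← R3 − 1/2·R1.
R2 ← R2 / (-29/20).
R1 ← R1 + 1/4·R2.
R3 ← R3 − 29/40·R2.
Row 3 reduces to 0 = -1, a contradiction. The system is inconsistent.

no solution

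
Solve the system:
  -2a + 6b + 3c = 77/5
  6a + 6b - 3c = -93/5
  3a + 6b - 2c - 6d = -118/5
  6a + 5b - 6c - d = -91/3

Row-reduce the augmented matrix:
R1 ← R1 / (-2).
R2 ← R2 − 6·R1.
R3 ← R3 − 3·R1.
R4 ← R4 − 6·R1.
R2 ← R2 / (24).
R1 ← R1 + 3·R2.
R3 ← R3 − 15·R2.
R4 ← R4 − 23·R2.
R3 ← R3 / (-5/4).
R1 ← R1 + 3/4·R3.
R2 ← R2 − 1/4·R3.
R4 ← R4 + 11/4·R3.
R4 ← R4 / (61/5).
R1 ← R1 − 18/5·R4.
R2 ← R2 + 6/5·R4.
R3 ← R3 − 24/5·R4.
Reading off the reduced rows gives a = -2, b = 2/5, c = 3, d = 7/3.

a = -2, b = 2/5, c = 3, d = 7/3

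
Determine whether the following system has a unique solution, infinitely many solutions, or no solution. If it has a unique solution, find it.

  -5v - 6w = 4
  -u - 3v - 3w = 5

infinitely many solutions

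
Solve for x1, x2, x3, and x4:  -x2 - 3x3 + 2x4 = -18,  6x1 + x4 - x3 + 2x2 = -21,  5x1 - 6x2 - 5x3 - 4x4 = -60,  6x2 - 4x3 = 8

x1 = -4, x2 = 4, x3 = 4, x4 = -1

Row-reduce the augmented matrix:
Swap R1 and R2.
R1 ← R1 / (6).
R3 ← R3 − 5·R1.
R2 ← R2 / (-1).
R1 ← R1 − 1/3·R2.
R3 ← R3 + 23/3·R2.
R4 ← R4 − 6·R2.
R3 ← R3 / (113/6).
R1 ← R1 + 7/6·R3.
R2 ← R2 − 3·R3.
R4 ← R4 + 22·R3.
R4 ← R4 / (-1306/113).
R1 ← R1 + 47/113·R4.
R2 ← R2 − 137/113·R4.
R3 ← R3 + 121/113·R4.
Reading off the reduced rows gives x1 = -4, x2 = 4, x3 = 4, x4 = -1.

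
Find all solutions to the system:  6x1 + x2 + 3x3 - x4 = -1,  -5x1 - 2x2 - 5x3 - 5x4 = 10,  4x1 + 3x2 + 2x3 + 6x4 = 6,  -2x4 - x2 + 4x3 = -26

x1 = 3, x2 = 0, x3 = -6, x4 = 1

Row-reduce the augmented matrix:
R1 ← R1 / (6).
R2 ← R2 + 5·R1.
R3 ← R3 − 4·R1.
R2 ← R2 / (-7/6).
R1 ← R1 − 1/6·R2.
R3 ← R3 − 7/3·R2.
R4 ← R4 + 1·R2.
R3 ← R3 / (-5).
R1 ← R1 − 1/7·R3.
R2 ← R2 − 15/7·R3.
R4 ← R4 − 43/7·R3.
R4 ← R4 / (-22/7).
R1 ← R1 + 8/7·R4.
R2 ← R2 − 20/7·R4.
R3 ← R3 − 1·R4.
Reading off the reduced rows gives x1 = 3, x2 = 0, x3 = -6, x4 = 1.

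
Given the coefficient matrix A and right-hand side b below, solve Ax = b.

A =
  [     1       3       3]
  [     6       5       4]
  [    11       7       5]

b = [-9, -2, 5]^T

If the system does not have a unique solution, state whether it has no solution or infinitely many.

infinitely many solutions

Row-reduce:
R2 ← R2 − 6·R1.
R3 ← R3 − 11·R1.
R2 ← R2 / (-13).
R1 ← R1 − 3·R2.
R3 ← R3 + 26·R2.
Rank is 2 with 3 unknowns, leaving x_3 free.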